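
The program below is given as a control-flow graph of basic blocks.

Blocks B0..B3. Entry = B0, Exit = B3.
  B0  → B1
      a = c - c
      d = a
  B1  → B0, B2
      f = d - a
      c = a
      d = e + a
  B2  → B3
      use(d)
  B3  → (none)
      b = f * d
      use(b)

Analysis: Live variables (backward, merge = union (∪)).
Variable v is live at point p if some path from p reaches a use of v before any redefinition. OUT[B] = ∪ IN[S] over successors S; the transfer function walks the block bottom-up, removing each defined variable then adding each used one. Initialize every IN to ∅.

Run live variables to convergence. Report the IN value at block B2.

Answer: {d, f}

Working:
Converged values:
  B0: | IN={c, e} | OUT={a, d, e}
  B1: | IN={a, d, e} | OUT={c, d, e, f}
  B2: | IN={d, f} | OUT={d, f}
  B3: | IN={d, f} | OUT={}

Merge at B2: OUT[B2] = IN[B3] = {d, f}
Applying B2's transfer function to that OUT value gives IN[B2] (row B2 above).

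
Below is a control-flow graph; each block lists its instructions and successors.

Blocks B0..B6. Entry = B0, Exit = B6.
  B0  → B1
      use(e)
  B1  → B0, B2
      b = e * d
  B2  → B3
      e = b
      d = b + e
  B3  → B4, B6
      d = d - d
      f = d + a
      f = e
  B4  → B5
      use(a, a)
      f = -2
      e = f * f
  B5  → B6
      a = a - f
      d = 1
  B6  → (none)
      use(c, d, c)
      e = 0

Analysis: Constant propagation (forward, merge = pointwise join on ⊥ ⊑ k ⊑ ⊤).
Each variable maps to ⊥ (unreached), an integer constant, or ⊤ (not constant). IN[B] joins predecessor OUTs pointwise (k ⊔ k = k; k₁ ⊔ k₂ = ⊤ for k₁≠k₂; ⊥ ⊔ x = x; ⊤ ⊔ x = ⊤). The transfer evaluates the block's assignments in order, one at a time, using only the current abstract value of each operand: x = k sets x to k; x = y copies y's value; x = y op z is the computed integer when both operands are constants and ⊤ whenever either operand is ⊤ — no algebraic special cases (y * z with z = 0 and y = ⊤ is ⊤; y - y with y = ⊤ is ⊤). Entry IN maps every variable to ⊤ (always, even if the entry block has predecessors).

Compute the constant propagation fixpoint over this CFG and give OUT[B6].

Converged values:
  B0:  IN=(all ⊤)  OUT=(all ⊤)
  B1:  IN=(all ⊤)  OUT=(all ⊤)
  B2:  IN=(all ⊤)  OUT=(all ⊤)
  B3:  IN=(all ⊤)  OUT=(all ⊤)
  B4:  IN=(all ⊤)  OUT={e:4, f:-2; rest ⊤}
  B5:  IN={e:4, f:-2; rest ⊤}  OUT={d:1, e:4, f:-2; rest ⊤}
  B6:  IN=(all ⊤)  OUT={e:0; rest ⊤}

Merge at B6: IN[B6] = OUT[B3] ⊔ OUT[B5] = {a: ⊤, b: ⊤, c: ⊤, d: ⊤, e: ⊤, f: ⊤}
Applying B6's transfer function to that IN value gives OUT[B6] (row B6 above).

Answer: {a: ⊤, b: ⊤, c: ⊤, d: ⊤, e: 0, f: ⊤}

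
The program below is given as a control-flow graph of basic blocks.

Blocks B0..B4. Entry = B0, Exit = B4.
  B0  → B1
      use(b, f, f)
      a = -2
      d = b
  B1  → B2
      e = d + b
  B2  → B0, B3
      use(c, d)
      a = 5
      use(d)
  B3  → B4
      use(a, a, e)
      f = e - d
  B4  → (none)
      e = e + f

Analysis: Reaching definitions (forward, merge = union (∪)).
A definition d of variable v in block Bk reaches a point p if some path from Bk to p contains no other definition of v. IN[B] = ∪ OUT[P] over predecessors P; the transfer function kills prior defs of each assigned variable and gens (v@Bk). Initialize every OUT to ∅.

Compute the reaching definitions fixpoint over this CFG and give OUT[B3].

Answer: {a@B2, d@B0, e@B1, f@B3}

Working:
Fixpoint table:
  B0:   IN={a@B2, d@B0, e@B1}   OUT={a@B0, d@B0, e@B1}
  B1:   IN={a@B0, d@B0, e@B1}   OUT={a@B0, d@B0, e@B1}
  B2:   IN={a@B0, d@B0, e@B1}   OUT={a@B2, d@B0, e@B1}
  B3:   IN={a@B2, d@B0, e@B1}   OUT={a@B2, d@B0, e@B1, f@B3}
  B4:   IN={a@B2, d@B0, e@B1, f@B3}   OUT={a@B2, d@B0, e@B4, f@B3}

Merge at B3: IN[B3] = OUT[B2] = {a@B2, d@B0, e@B1}
Applying B3's transfer function to that IN value gives OUT[B3] (row B3 above).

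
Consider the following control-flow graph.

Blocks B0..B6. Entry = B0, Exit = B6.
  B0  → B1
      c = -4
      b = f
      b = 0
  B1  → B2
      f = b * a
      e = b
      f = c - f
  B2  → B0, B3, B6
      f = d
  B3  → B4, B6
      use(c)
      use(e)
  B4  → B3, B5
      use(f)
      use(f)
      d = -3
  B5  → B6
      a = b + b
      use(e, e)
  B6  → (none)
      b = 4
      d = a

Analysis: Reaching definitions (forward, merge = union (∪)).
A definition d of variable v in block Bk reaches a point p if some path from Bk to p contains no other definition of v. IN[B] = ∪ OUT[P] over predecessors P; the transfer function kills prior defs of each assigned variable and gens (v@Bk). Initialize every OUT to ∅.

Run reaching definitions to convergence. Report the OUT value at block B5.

Answer: {a@B5, b@B0, c@B0, d@B4, e@B1, f@B2}

Derivation:
Converged values:
  B0:   IN={b@B0, c@B0, e@B1, f@B2}   OUT={b@B0, c@B0, e@B1, f@B2}
  B1:   IN={b@B0, c@B0, e@B1, f@B2}   OUT={b@B0, c@B0, e@B1, f@B1}
  B2:   IN={b@B0, c@B0, e@B1, f@B1}   OUT={b@B0, c@B0, e@B1, f@B2}
  B3:   IN={b@B0, c@B0, d@B4, e@B1, f@B2}   OUT={b@B0, c@B0, d@B4, e@B1, f@B2}
  B4:   IN={b@B0, c@B0, d@B4, e@B1, f@B2}   OUT={b@B0, c@B0, d@B4, e@B1, f@B2}
  B5:   IN={b@B0, c@B0, d@B4, e@B1, f@B2}   OUT={a@B5, b@B0, c@B0, d@B4, e@B1, f@B2}
  B6:   IN={a@B5, b@B0, c@B0, d@B4, e@B1, f@B2}   OUT={a@B5, b@B6, c@B0, d@B6, e@B1, f@B2}

Merge at B5: IN[B5] = OUT[B4] = {b@B0, c@B0, d@B4, e@B1, f@B2}
Applying B5's transfer function to that IN value gives OUT[B5] (row B5 above).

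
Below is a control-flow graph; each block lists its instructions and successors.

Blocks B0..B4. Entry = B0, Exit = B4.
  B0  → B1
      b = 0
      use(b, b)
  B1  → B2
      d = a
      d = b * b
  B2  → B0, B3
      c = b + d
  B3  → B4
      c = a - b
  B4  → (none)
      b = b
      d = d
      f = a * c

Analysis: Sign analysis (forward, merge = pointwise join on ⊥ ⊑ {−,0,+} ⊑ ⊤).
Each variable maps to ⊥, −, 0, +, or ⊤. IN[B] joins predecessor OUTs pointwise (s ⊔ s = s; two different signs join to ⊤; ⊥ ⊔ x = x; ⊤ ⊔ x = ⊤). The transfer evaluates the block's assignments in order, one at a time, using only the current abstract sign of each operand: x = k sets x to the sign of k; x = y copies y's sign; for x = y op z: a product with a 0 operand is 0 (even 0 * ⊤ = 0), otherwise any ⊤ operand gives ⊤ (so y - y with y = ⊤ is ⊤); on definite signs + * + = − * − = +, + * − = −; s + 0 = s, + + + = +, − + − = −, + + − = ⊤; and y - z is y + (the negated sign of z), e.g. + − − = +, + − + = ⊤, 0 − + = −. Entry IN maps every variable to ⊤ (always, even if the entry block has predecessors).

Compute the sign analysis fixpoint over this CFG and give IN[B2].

Fixpoint table:
  B0: | IN=(all ⊤) | OUT={b:0; rest ⊤}
  B1: | IN={b:0; rest ⊤} | OUT={b:0, d:0; rest ⊤}
  B2: | IN={b:0, d:0; rest ⊤} | OUT={b:0, c:0, d:0; rest ⊤}
  B3: | IN={b:0, c:0, d:0; rest ⊤} | OUT={b:0, d:0; rest ⊤}
  B4: | IN={b:0, d:0; rest ⊤} | OUT={b:0, d:0; rest ⊤}

Merge at B2: IN[B2] = OUT[B1] = {a: ⊤, b: 0, c: ⊤, d: 0, e: ⊤, f: ⊤}

Answer: {a: ⊤, b: 0, c: ⊤, d: 0, e: ⊤, f: ⊤}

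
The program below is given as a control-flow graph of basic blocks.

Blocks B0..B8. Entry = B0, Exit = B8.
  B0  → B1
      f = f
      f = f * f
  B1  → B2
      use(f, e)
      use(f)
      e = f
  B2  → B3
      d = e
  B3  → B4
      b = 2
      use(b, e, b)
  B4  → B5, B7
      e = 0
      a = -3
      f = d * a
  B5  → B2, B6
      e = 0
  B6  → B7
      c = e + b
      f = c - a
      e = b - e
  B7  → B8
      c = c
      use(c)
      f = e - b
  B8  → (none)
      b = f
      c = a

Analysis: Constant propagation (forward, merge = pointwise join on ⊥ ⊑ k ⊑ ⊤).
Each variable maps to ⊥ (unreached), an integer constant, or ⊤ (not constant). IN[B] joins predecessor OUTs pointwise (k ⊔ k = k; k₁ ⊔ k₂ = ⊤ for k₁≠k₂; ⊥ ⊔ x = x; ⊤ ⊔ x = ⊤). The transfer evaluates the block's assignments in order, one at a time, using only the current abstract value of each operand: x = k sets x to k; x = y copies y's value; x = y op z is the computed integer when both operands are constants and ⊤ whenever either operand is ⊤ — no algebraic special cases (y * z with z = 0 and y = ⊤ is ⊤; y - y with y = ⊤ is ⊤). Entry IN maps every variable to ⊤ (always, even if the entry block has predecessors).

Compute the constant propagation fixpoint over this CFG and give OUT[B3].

Converged values:
  B0: | IN=(all ⊤) | OUT=(all ⊤)
  B1: | IN=(all ⊤) | OUT=(all ⊤)
  B2: | IN=(all ⊤) | OUT=(all ⊤)
  B3: | IN=(all ⊤) | OUT={b:2; rest ⊤}
  B4: | IN={b:2; rest ⊤} | OUT={a:-3, b:2, e:0; rest ⊤}
  B5: | IN={a:-3, b:2, e:0; rest ⊤} | OUT={a:-3, b:2, e:0; rest ⊤}
  B6: | IN={a:-3, b:2, e:0; rest ⊤} | OUT={a:-3, b:2, c:2, e:2, f:5; rest ⊤}
  B7: | IN={a:-3, b:2; rest ⊤} | OUT={a:-3, b:2; rest ⊤}
  B8: | IN={a:-3, b:2; rest ⊤} | OUT={a:-3, c:-3; rest ⊤}

Merge at B3: IN[B3] = OUT[B2] = {a: ⊤, b: ⊤, c: ⊤, d: ⊤, e: ⊤, f: ⊤}
Applying B3's transfer function to that IN value gives OUT[B3] (row B3 above).

Answer: {a: ⊤, b: 2, c: ⊤, d: ⊤, e: ⊤, f: ⊤}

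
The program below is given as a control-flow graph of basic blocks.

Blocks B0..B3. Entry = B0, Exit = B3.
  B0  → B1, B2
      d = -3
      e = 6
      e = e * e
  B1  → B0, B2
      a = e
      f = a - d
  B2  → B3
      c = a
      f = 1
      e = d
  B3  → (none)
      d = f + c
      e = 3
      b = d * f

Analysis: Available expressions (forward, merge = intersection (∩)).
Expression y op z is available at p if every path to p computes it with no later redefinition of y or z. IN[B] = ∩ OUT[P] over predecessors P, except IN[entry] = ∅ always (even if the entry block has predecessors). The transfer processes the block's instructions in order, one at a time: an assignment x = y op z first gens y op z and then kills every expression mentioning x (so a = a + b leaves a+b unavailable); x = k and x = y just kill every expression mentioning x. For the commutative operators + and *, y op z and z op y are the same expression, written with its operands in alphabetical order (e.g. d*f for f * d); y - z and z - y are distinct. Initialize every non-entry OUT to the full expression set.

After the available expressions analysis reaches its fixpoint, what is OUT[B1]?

Answer: {a-d}

Working:
Converged values:
  B0:  IN={}  OUT={}
  B1:  IN={}  OUT={a-d}
  B2:  IN={}  OUT={}
  B3:  IN={}  OUT={c+f, d*f}

Merge at B1: IN[B1] = OUT[B0] = {}
Applying B1's transfer function to that IN value gives OUT[B1] (row B1 above).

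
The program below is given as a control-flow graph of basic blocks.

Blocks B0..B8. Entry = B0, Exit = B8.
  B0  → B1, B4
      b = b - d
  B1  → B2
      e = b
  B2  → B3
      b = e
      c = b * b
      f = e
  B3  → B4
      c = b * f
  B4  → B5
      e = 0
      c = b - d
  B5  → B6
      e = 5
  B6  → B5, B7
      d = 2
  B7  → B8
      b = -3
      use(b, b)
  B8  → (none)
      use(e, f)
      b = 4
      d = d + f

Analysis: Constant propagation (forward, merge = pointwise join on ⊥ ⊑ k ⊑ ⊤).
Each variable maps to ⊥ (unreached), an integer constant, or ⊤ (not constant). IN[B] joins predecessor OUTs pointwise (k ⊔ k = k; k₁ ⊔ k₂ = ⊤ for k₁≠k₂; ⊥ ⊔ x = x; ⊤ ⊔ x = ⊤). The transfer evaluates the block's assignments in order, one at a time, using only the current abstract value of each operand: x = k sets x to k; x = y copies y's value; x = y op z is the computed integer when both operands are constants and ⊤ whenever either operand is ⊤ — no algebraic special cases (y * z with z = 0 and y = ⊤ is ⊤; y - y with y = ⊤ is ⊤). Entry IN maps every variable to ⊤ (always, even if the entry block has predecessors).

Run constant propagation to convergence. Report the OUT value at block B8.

Converged values:
  B0:  IN=(all ⊤)  OUT=(all ⊤)
  B1:  IN=(all ⊤)  OUT=(all ⊤)
  B2:  IN=(all ⊤)  OUT=(all ⊤)
  B3:  IN=(all ⊤)  OUT=(all ⊤)
  B4:  IN=(all ⊤)  OUT={e:0; rest ⊤}
  B5:  IN=(all ⊤)  OUT={e:5; rest ⊤}
  B6:  IN={e:5; rest ⊤}  OUT={d:2, e:5; rest ⊤}
  B7:  IN={d:2, e:5; rest ⊤}  OUT={b:-3, d:2, e:5; rest ⊤}
  B8:  IN={b:-3, d:2, e:5; rest ⊤}  OUT={b:4, e:5; rest ⊤}

Merge at B8: IN[B8] = OUT[B7] = {a: ⊤, b: -3, c: ⊤, d: 2, e: 5, f: ⊤}
Applying B8's transfer function to that IN value gives OUT[B8] (row B8 above).

Answer: {a: ⊤, b: 4, c: ⊤, d: ⊤, e: 5, f: ⊤}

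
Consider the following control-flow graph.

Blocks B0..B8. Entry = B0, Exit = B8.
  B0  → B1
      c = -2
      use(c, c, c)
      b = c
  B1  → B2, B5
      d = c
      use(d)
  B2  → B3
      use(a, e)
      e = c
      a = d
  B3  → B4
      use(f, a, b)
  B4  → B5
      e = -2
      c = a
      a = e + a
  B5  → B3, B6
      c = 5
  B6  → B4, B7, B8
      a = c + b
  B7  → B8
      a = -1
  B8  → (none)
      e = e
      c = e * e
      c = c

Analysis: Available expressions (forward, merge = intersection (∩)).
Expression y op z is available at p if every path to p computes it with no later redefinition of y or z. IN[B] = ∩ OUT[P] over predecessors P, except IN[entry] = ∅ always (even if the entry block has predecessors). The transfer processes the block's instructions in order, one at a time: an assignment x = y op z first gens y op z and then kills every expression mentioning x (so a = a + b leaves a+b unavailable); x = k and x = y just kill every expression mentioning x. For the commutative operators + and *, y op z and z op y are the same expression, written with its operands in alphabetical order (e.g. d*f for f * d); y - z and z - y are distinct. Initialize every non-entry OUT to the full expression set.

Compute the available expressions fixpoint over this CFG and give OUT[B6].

Fixpoint table:
  B0:  IN={}  OUT={}
  B1:  IN={}  OUT={}
  B2:  IN={}  OUT={}
  B3:  IN={}  OUT={}
  B4:  IN={}  OUT={}
  B5:  IN={}  OUT={}
  B6:  IN={}  OUT={b+c}
  B7:  IN={b+c}  OUT={b+c}
  B8:  IN={b+c}  OUT={e*e}

Merge at B6: IN[B6] = OUT[B5] = {}
Applying B6's transfer function to that IN value gives OUT[B6] (row B6 above).

Answer: {b+c}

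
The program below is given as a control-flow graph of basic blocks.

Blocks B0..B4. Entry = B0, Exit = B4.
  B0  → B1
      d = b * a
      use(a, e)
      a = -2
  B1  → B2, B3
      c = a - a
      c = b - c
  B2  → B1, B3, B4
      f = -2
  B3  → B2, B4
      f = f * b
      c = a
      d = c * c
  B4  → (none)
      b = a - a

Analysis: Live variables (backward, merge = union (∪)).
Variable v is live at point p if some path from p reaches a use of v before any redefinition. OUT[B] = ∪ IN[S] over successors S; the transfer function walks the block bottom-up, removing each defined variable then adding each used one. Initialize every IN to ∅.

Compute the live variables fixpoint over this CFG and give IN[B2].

Answer: {a, b}

Trace:
Converged values:
  B0: | IN={a, b, e, f} | OUT={a, b, f}
  B1: | IN={a, b, f} | OUT={a, b, f}
  B2: | IN={a, b} | OUT={a, b, f}
  B3: | IN={a, b, f} | OUT={a, b}
  B4: | IN={a} | OUT={}

Merge at B2: OUT[B2] = IN[B1] ⊔ IN[B3] ⊔ IN[B4] = {a, b, f}
Applying B2's transfer function to that OUT value gives IN[B2] (row B2 above).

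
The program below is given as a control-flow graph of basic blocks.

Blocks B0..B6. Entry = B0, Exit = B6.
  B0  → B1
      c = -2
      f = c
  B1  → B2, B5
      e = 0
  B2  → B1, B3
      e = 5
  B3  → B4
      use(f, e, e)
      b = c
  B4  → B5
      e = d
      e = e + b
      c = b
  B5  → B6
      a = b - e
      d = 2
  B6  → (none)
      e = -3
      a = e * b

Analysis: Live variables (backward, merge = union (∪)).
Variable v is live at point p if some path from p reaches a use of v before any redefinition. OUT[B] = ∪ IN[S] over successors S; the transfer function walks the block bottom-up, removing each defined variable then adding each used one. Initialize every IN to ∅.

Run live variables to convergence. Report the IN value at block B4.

Per-block solution:
  B0: | IN={b, d} | OUT={b, c, d, f}
  B1: | IN={b, c, d, f} | OUT={b, c, d, e, f}
  B2: | IN={b, c, d, f} | OUT={b, c, d, e, f}
  B3: | IN={c, d, e, f} | OUT={b, d}
  B4: | IN={b, d} | OUT={b, e}
  B5: | IN={b, e} | OUT={b}
  B6: | IN={b} | OUT={}

Merge at B4: OUT[B4] = IN[B5] = {b, e}
Applying B4's transfer function to that OUT value gives IN[B4] (row B4 above).

Answer: {b, d}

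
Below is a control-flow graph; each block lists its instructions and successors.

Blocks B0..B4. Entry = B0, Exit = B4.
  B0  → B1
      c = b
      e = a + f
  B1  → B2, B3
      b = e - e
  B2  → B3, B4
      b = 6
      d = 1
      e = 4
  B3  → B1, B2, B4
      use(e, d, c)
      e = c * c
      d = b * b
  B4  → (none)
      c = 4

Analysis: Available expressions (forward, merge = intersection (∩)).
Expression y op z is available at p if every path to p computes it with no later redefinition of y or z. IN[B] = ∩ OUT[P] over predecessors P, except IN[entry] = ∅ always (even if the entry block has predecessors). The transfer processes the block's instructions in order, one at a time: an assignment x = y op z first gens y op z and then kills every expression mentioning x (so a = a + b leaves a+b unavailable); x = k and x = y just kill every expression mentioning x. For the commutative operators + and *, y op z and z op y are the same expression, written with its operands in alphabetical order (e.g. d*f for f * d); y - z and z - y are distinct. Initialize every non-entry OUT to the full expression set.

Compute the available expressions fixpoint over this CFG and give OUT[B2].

Per-block solution:
  B0: | IN={} | OUT={a+f}
  B1: | IN={a+f} | OUT={a+f, e-e}
  B2: | IN={a+f} | OUT={a+f}
  B3: | IN={a+f} | OUT={a+f, b*b, c*c}
  B4: | IN={a+f} | OUT={a+f}

Merge at B2: IN[B2] = OUT[B1] ∩ OUT[B3] = {a+f}
Applying B2's transfer function to that IN value gives OUT[B2] (row B2 above).

Answer: {a+f}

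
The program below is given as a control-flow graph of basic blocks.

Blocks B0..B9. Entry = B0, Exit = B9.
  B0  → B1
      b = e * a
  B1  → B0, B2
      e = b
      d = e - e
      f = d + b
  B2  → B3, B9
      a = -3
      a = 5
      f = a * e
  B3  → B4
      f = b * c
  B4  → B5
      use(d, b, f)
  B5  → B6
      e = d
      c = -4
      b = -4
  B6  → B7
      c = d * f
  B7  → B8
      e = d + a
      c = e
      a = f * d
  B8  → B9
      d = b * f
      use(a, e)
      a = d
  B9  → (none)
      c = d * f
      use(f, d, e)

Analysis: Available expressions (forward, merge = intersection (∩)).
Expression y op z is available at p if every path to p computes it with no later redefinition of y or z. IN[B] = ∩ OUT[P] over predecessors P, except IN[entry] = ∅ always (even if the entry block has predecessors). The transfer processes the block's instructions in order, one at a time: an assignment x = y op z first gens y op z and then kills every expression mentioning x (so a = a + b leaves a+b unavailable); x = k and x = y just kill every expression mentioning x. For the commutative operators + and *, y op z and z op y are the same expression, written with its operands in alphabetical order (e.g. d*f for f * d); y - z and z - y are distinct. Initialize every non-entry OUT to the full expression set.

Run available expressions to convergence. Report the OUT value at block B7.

Per-block solution:
  B0: | IN={} | OUT={a*e}
  B1: | IN={a*e} | OUT={b+d, e-e}
  B2: | IN={b+d, e-e} | OUT={a*e, b+d, e-e}
  B3: | IN={a*e, b+d, e-e} | OUT={a*e, b*c, b+d, e-e}
  B4: | IN={a*e, b*c, b+d, e-e} | OUT={a*e, b*c, b+d, e-e}
  B5: | IN={a*e, b*c, b+d, e-e} | OUT={}
  B6: | IN={} | OUT={d*f}
  B7: | IN={d*f} | OUT={d*f}
  B8: | IN={d*f} | OUT={b*f}
  B9: | IN={} | OUT={d*f}

Merge at B7: IN[B7] = OUT[B6] = {d*f}
Applying B7's transfer function to that IN value gives OUT[B7] (row B7 above).

Answer: {d*f}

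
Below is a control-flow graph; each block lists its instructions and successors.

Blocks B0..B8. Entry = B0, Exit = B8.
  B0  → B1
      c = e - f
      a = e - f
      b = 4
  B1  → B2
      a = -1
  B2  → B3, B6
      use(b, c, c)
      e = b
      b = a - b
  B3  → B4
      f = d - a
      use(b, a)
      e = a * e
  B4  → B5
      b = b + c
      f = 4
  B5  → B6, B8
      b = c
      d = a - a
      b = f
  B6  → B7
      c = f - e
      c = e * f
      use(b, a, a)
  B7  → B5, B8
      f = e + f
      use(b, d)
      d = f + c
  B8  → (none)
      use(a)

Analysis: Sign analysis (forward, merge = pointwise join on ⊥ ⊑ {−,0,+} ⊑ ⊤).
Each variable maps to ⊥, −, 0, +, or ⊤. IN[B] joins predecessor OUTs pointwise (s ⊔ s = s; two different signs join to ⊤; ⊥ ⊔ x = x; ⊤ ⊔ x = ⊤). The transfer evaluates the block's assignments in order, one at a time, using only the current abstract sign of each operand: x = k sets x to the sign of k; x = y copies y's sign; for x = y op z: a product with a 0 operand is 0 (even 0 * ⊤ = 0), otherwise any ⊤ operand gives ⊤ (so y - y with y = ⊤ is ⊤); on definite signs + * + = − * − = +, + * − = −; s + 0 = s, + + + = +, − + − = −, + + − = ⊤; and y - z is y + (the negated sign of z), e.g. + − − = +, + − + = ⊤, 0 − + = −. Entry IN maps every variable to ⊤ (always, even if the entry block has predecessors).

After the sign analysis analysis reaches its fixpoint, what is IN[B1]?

Answer: {a: ⊤, b: +, c: ⊤, d: ⊤, e: ⊤, f: ⊤}

Derivation:
Converged values:
  B0:  IN=(all ⊤)  OUT={b:+; rest ⊤}
  B1:  IN={b:+; rest ⊤}  OUT={a:-, b:+; rest ⊤}
  B2:  IN={a:-, b:+; rest ⊤}  OUT={a:-, b:-, e:+; rest ⊤}
  B3:  IN={a:-, b:-, e:+; rest ⊤}  OUT={a:-, b:-, e:-; rest ⊤}
  B4:  IN={a:-, b:-, e:-; rest ⊤}  OUT={a:-, e:-, f:+; rest ⊤}
  B5:  IN={a:-; rest ⊤}  OUT={a:-; rest ⊤}
  B6:  IN={a:-; rest ⊤}  OUT={a:-; rest ⊤}
  B7:  IN={a:-; rest ⊤}  OUT={a:-; rest ⊤}
  B8:  IN={a:-; rest ⊤}  OUT={a:-; rest ⊤}

Merge at B1: IN[B1] = OUT[B0] = {a: ⊤, b: +, c: ⊤, d: ⊤, e: ⊤, f: ⊤}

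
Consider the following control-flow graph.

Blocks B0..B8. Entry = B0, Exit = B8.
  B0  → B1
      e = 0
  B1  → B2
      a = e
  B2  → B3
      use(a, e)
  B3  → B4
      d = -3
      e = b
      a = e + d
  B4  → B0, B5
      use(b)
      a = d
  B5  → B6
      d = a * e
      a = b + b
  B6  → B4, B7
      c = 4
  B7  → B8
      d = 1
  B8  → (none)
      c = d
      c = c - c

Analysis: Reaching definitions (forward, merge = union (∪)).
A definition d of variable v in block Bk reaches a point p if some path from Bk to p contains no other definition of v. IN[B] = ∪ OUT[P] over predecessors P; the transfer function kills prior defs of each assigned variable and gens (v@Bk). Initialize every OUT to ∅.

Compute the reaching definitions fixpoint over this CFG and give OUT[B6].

Answer: {a@B5, c@B6, d@B5, e@B3}

Working:
Per-block solution:
  B0:  IN={a@B4, c@B6, d@B3, d@B5, e@B3}  OUT={a@B4, c@B6, d@B3, d@B5, e@B0}
  B1:  IN={a@B4, c@B6, d@B3, d@B5, e@B0}  OUT={a@B1, c@B6, d@B3, d@B5, e@B0}
  B2:  IN={a@B1, c@B6, d@B3, d@B5, e@B0}  OUT={a@B1, c@B6, d@B3, d@B5, e@B0}
  B3:  IN={a@B1, c@B6, d@B3, d@B5, e@B0}  OUT={a@B3, c@B6, d@B3, e@B3}
  B4:  IN={a@B3, a@B5, c@B6, d@B3, d@B5, e@B3}  OUT={a@B4, c@B6, d@B3, d@B5, e@B3}
  B5:  IN={a@B4, c@B6, d@B3, d@B5, e@B3}  OUT={a@B5, c@B6, d@B5, e@B3}
  B6:  IN={a@B5, c@B6, d@B5, e@B3}  OUT={a@B5, c@B6, d@B5, e@B3}
  B7:  IN={a@B5, c@B6, d@B5, e@B3}  OUT={a@B5, c@B6, d@B7, e@B3}
  B8:  IN={a@B5, c@B6, d@B7, e@B3}  OUT={a@B5, c@B8, d@B7, e@B3}

Merge at B6: IN[B6] = OUT[B5] = {a@B5, c@B6, d@B5, e@B3}
Applying B6's transfer function to that IN value gives OUT[B6] (row B6 above).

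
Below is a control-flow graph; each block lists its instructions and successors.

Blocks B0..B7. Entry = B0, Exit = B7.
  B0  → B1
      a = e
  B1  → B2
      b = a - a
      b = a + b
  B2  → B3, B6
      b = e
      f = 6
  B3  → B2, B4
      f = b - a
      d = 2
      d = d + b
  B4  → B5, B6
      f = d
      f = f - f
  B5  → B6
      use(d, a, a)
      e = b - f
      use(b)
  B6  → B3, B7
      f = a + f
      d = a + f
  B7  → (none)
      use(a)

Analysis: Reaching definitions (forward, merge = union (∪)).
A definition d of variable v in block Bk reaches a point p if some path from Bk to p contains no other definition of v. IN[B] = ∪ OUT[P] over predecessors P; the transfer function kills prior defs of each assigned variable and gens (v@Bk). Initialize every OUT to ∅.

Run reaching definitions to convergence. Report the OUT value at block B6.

Converged values:
  B0:  IN={}  OUT={a@B0}
  B1:  IN={a@B0}  OUT={a@B0, b@B1}
  B2:  IN={a@B0, b@B1, b@B2, d@B3, e@B5, f@B3}  OUT={a@B0, b@B2, d@B3, e@B5, f@B2}
  B3:  IN={a@B0, b@B2, d@B3, d@B6, e@B5, f@B2, f@B6}  OUT={a@B0, b@B2, d@B3, e@B5, f@B3}
  B4:  IN={a@B0, b@B2, d@B3, e@B5, f@B3}  OUT={a@B0, b@B2, d@B3, e@B5, f@B4}
  B5:  IN={a@B0, b@B2, d@B3, e@B5, f@B4}  OUT={a@B0, b@B2, d@B3, e@B5, f@B4}
  B6:  IN={a@B0, b@B2, d@B3, e@B5, f@B2, f@B4}  OUT={a@B0, b@B2, d@B6, e@B5, f@B6}
  B7:  IN={a@B0, b@B2, d@B6, e@B5, f@B6}  OUT={a@B0, b@B2, d@B6, e@B5, f@B6}

Merge at B6: IN[B6] = OUT[B2] ⊔ OUT[B4] ⊔ OUT[B5] = {a@B0, b@B2, d@B3, e@B5, f@B2, f@B4}
Applying B6's transfer function to that IN value gives OUT[B6] (row B6 above).

Answer: {a@B0, b@B2, d@B6, e@B5, f@B6}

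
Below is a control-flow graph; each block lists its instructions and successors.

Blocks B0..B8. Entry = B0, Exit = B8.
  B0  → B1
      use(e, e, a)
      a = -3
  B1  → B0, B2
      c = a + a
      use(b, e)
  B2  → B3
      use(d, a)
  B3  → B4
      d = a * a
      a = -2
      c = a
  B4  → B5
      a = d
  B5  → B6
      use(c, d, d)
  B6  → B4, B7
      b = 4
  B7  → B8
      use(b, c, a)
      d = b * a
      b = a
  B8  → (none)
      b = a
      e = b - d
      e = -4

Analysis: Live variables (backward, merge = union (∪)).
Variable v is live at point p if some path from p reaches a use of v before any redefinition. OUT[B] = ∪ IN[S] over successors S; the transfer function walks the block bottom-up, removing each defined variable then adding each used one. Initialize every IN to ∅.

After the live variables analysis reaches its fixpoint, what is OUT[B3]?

Per-block solution:
  B0:   IN={a, b, d, e}   OUT={a, b, d, e}
  B1:   IN={a, b, d, e}   OUT={a, b, d, e}
  B2:   IN={a, d}   OUT={a}
  B3:   IN={a}   OUT={c, d}
  B4:   IN={c, d}   OUT={a, c, d}
  B5:   IN={a, c, d}   OUT={a, c, d}
  B6:   IN={a, c, d}   OUT={a, b, c, d}
  B7:   IN={a, b, c}   OUT={a, d}
  B8:   IN={a, d}   OUT={}

Merge at B3: OUT[B3] = IN[B4] = {c, d}

Answer: {c, d}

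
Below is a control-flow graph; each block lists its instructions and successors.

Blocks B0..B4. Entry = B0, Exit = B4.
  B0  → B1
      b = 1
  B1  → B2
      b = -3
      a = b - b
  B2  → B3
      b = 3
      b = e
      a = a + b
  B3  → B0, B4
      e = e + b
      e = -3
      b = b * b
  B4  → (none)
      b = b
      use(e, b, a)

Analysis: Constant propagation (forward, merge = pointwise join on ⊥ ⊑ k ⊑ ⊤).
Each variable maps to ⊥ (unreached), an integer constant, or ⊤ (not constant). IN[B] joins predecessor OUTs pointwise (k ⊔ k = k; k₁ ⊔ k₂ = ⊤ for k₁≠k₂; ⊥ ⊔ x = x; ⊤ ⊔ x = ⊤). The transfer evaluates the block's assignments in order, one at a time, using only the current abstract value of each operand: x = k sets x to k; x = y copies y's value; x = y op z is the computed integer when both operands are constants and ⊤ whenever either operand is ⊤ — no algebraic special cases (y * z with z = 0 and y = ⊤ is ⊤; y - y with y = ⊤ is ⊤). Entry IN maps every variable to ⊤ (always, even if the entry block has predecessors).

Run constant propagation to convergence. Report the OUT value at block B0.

Answer: {a: ⊤, b: 1, c: ⊤, d: ⊤, e: ⊤, f: ⊤}

Working:
Per-block solution:
  B0:  IN=(all ⊤)  OUT={b:1; rest ⊤}
  B1:  IN={b:1; rest ⊤}  OUT={a:0, b:-3; rest ⊤}
  B2:  IN={a:0, b:-3; rest ⊤}  OUT=(all ⊤)
  B3:  IN=(all ⊤)  OUT={e:-3; rest ⊤}
  B4:  IN={e:-3; rest ⊤}  OUT={e:-3; rest ⊤}

Merge at B0 (entry node, so the boundary value (all ⊤) is joined with the incoming edge(s)): IN[B0] = (all ⊤) ⊔ OUT[B3] = {a: ⊤, b: ⊤, c: ⊤, d: ⊤, e: ⊤, f: ⊤}
Applying B0's transfer function to that IN value gives OUT[B0] (row B0 above).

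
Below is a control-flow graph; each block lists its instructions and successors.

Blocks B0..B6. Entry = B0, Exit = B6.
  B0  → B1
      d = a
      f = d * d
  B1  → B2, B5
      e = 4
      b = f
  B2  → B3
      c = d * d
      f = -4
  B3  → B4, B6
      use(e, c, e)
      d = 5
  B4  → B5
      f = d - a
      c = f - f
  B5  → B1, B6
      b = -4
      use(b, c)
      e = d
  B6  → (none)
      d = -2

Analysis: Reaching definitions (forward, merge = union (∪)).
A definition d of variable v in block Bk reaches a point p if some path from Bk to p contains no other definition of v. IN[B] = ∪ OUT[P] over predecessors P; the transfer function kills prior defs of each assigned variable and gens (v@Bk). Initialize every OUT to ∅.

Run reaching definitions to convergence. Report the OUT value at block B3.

Answer: {b@B1, c@B2, d@B3, e@B1, f@B2}

Trace:
Converged values:
  B0:   IN={}   OUT={d@B0, f@B0}
  B1:   IN={b@B5, c@B4, d@B0, d@B3, e@B5, f@B0, f@B4}   OUT={b@B1, c@B4, d@B0, d@B3, e@B1, f@B0, f@B4}
  B2:   IN={b@B1, c@B4, d@B0, d@B3, e@B1, f@B0, f@B4}   OUT={b@B1, c@B2, d@B0, d@B3, e@B1, f@B2}
  B3:   IN={b@B1, c@B2, d@B0, d@B3, e@B1, f@B2}   OUT={b@B1, c@B2, d@B3, e@B1, f@B2}
  B4:   IN={b@B1, c@B2, d@B3, e@B1, f@B2}   OUT={b@B1, c@B4, d@B3, e@B1, f@B4}
  B5:   IN={b@B1, c@B4, d@B0, d@B3, e@B1, f@B0, f@B4}   OUT={b@B5, c@B4, d@B0, d@B3, e@B5, f@B0, f@B4}
  B6:   IN={b@B1, b@B5, c@B2, c@B4, d@B0, d@B3, e@B1, e@B5, f@B0, f@B2, f@B4}   OUT={b@B1, b@B5, c@B2, c@B4, d@B6, e@B1, e@B5, f@B0, f@B2, f@B4}

Merge at B3: IN[B3] = OUT[B2] = {b@B1, c@B2, d@B0, d@B3, e@B1, f@B2}
Applying B3's transfer function to that IN value gives OUT[B3] (row B3 above).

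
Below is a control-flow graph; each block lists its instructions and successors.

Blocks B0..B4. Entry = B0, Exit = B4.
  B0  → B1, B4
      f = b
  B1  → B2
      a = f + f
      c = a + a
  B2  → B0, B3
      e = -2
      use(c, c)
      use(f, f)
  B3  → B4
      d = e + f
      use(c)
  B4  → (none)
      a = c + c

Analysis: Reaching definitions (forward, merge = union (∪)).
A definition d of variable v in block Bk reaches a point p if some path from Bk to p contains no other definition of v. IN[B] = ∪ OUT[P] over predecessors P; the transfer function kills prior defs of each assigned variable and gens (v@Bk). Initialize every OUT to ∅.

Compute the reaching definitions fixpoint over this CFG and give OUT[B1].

Answer: {a@B1, c@B1, e@B2, f@B0}

Trace:
Per-block solution:
  B0:  IN={a@B1, c@B1, e@B2, f@B0}  OUT={a@B1, c@B1, e@B2, f@B0}
  B1:  IN={a@B1, c@B1, e@B2, f@B0}  OUT={a@B1, c@B1, e@B2, f@B0}
  B2:  IN={a@B1, c@B1, e@B2, f@B0}  OUT={a@B1, c@B1, e@B2, f@B0}
  B3:  IN={a@B1, c@B1, e@B2, f@B0}  OUT={a@B1, c@B1, d@B3, e@B2, f@B0}
  B4:  IN={a@B1, c@B1, d@B3, e@B2, f@B0}  OUT={a@B4, c@B1, d@B3, e@B2, f@B0}

Merge at B1: IN[B1] = OUT[B0] = {a@B1, c@B1, e@B2, f@B0}
Applying B1's transfer function to that IN value gives OUT[B1] (row B1 above).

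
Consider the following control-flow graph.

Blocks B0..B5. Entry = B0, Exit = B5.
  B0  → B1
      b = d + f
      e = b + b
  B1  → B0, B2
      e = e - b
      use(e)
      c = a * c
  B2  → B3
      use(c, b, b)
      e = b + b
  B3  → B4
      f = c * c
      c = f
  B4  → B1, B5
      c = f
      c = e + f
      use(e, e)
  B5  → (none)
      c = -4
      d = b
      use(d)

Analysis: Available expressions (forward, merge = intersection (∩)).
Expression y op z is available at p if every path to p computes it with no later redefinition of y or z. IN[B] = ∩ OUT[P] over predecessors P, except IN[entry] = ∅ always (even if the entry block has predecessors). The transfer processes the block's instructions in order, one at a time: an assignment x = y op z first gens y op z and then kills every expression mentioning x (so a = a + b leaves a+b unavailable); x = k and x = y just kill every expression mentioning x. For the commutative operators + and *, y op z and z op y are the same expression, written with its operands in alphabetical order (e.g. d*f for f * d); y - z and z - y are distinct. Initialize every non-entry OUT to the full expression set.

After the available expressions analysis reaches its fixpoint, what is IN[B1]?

Per-block solution:
  B0:   IN={}   OUT={b+b, d+f}
  B1:   IN={b+b}   OUT={b+b}
  B2:   IN={b+b}   OUT={b+b}
  B3:   IN={b+b}   OUT={b+b}
  B4:   IN={b+b}   OUT={b+b, e+f}
  B5:   IN={b+b, e+f}   OUT={b+b, e+f}

Merge at B1: IN[B1] = OUT[B0] ∩ OUT[B4] = {b+b}

Answer: {b+b}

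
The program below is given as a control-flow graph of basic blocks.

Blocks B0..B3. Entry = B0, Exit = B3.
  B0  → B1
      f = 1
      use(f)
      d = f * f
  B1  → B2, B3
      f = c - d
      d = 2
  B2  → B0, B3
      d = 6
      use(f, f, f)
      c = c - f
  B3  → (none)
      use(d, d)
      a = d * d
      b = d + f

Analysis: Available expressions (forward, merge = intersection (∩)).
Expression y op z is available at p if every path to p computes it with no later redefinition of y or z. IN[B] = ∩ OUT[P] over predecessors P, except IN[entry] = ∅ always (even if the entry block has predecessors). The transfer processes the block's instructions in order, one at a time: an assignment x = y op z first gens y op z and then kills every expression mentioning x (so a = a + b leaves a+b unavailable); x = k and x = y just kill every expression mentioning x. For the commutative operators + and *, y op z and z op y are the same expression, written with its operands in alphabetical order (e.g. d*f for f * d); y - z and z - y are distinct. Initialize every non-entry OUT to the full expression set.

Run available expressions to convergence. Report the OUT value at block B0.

Per-block solution:
  B0:  IN={}  OUT={f*f}
  B1:  IN={f*f}  OUT={}
  B2:  IN={}  OUT={}
  B3:  IN={}  OUT={d*d, d+f}

Merge at B0 (entry node, so the boundary value {} is joined with the incoming edge(s)): IN[B0] = {} ∩ OUT[B2] = {}
Applying B0's transfer function to that IN value gives OUT[B0] (row B0 above).

Answer: {f*f}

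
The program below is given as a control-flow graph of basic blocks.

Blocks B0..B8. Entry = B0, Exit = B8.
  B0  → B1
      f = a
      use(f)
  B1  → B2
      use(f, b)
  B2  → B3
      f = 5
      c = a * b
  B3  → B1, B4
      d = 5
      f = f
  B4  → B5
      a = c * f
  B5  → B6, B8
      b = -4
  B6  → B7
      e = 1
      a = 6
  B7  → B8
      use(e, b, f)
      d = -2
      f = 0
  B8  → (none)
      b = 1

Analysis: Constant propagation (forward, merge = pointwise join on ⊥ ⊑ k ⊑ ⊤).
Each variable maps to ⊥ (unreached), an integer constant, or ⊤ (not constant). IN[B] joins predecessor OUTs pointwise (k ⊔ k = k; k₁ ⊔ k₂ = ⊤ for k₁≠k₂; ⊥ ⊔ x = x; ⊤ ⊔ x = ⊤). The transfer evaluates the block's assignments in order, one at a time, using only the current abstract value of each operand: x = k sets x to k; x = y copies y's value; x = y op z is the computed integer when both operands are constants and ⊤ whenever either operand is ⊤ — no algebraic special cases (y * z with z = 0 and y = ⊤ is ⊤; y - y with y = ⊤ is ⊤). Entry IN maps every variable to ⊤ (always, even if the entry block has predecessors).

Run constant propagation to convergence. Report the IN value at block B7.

Answer: {a: 6, b: -4, c: ⊤, d: 5, e: 1, f: 5}

Trace:
Converged values:
  B0:   IN=(all ⊤)   OUT=(all ⊤)
  B1:   IN=(all ⊤)   OUT=(all ⊤)
  B2:   IN=(all ⊤)   OUT={f:5; rest ⊤}
  B3:   IN={f:5; rest ⊤}   OUT={d:5, f:5; rest ⊤}
  B4:   IN={d:5, f:5; rest ⊤}   OUT={d:5, f:5; rest ⊤}
  B5:   IN={d:5, f:5; rest ⊤}   OUT={b:-4, d:5, f:5; rest ⊤}
  B6:   IN={b:-4, d:5, f:5; rest ⊤}   OUT={a:6, b:-4, d:5, e:1, f:5; rest ⊤}
  B7:   IN={a:6, b:-4, d:5, e:1, f:5; rest ⊤}   OUT={a:6, b:-4, d:-2, e:1, f:0; rest ⊤}
  B8:   IN={b:-4; rest ⊤}   OUT={b:1; rest ⊤}

Merge at B7: IN[B7] = OUT[B6] = {a: 6, b: -4, c: ⊤, d: 5, e: 1, f: 5}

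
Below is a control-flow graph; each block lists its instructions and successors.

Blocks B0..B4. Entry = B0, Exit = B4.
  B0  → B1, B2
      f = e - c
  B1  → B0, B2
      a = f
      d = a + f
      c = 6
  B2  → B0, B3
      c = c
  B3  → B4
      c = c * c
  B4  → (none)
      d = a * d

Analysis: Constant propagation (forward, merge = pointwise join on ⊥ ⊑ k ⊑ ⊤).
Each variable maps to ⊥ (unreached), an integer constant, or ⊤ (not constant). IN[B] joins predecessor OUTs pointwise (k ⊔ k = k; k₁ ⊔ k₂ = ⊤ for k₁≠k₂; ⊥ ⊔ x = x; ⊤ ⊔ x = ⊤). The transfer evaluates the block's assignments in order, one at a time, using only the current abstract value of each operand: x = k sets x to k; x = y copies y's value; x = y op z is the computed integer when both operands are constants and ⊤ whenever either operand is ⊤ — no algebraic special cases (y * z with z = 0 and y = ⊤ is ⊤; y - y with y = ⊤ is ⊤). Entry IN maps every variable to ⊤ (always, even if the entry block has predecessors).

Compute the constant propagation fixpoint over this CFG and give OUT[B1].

Converged values:
  B0:   IN=(all ⊤)   OUT=(all ⊤)
  B1:   IN=(all ⊤)   OUT={c:6; rest ⊤}
  B2:   IN=(all ⊤)   OUT=(all ⊤)
  B3:   IN=(all ⊤)   OUT=(all ⊤)
  B4:   IN=(all ⊤)   OUT=(all ⊤)

Merge at B1: IN[B1] = OUT[B0] = {a: ⊤, b: ⊤, c: ⊤, d: ⊤, e: ⊤, f: ⊤}
Applying B1's transfer function to that IN value gives OUT[B1] (row B1 above).

Answer: {a: ⊤, b: ⊤, c: 6, d: ⊤, e: ⊤, f: ⊤}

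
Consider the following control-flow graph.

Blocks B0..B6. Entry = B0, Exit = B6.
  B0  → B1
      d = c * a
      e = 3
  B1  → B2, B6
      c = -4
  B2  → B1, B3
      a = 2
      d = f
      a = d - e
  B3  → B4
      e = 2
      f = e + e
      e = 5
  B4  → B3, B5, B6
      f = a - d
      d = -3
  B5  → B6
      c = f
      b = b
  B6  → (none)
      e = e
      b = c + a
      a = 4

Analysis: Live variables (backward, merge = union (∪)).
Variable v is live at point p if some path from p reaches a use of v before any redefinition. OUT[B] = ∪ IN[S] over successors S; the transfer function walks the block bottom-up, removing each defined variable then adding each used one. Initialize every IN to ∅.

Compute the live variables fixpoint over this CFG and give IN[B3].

Answer: {a, b, c, d}

Working:
Fixpoint table:
  B0: | IN={a, b, c, f} | OUT={a, b, e, f}
  B1: | IN={a, b, e, f} | OUT={a, b, c, e, f}
  B2: | IN={b, c, e, f} | OUT={a, b, c, d, e, f}
  B3: | IN={a, b, c, d} | OUT={a, b, c, d, e}
  B4: | IN={a, b, c, d, e} | OUT={a, b, c, d, e, f}
  B5: | IN={a, b, e, f} | OUT={a, c, e}
  B6: | IN={a, c, e} | OUT={}

Merge at B3: OUT[B3] = IN[B4] = {a, b, c, d, e}
Applying B3's transfer function to that OUT value gives IN[B3] (row B3 above).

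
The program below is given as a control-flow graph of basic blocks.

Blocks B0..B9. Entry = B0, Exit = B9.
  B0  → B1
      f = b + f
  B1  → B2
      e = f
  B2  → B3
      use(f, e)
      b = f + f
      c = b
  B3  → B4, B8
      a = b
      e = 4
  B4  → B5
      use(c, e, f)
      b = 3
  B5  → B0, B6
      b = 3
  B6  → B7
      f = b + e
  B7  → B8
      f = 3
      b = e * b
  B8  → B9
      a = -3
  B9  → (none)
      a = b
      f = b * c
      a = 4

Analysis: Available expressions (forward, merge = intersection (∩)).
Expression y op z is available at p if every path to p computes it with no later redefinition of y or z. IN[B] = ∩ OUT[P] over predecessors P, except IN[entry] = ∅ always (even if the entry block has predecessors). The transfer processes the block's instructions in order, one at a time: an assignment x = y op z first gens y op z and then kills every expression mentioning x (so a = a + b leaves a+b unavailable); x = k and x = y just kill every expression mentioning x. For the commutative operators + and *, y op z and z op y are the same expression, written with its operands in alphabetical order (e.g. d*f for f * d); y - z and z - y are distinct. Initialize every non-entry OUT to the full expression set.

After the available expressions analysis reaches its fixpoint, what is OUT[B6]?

Converged values:
  B0:   IN={}   OUT={}
  B1:   IN={}   OUT={}
  B2:   IN={}   OUT={f+f}
  B3:   IN={f+f}   OUT={f+f}
  B4:   IN={f+f}   OUT={f+f}
  B5:   IN={f+f}   OUT={f+f}
  B6:   IN={f+f}   OUT={b+e}
  B7:   IN={b+e}   OUT={}
  B8:   IN={}   OUT={}
  B9:   IN={}   OUT={b*c}

Merge at B6: IN[B6] = OUT[B5] = {f+f}
Applying B6's transfer function to that IN value gives OUT[B6] (row B6 above).

Answer: {b+e}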